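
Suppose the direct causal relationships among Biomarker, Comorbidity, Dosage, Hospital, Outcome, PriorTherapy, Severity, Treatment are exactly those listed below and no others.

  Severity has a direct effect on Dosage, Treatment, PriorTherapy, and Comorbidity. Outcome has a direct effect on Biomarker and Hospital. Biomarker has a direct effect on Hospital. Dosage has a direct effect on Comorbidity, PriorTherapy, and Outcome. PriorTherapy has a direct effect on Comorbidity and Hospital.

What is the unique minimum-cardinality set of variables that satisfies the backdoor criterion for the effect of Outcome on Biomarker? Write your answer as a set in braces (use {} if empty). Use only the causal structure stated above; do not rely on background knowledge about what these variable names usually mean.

{}

Variables eligible for adjustment (non-descendants of Outcome, excluding Outcome and Biomarker): {Comorbidity, Dosage, PriorTherapy, Severity, Treatment}.
Backdoor paths from Outcome to Biomarker:
  P1: Outcome <- Dosage <- Severity -> PriorTherapy -> Hospital <- Biomarker
  P2: Outcome <- Dosage <- Severity -> Comorbidity <- PriorTherapy -> Hospital <- Biomarker
  P3: Outcome <- Dosage -> PriorTherapy -> Hospital <- Biomarker
  P4: Outcome <- Dosage -> Comorbidity <- Severity -> PriorTherapy -> Hospital <- Biomarker
  P5: Outcome <- Dosage -> Comorbidity <- PriorTherapy -> Hospital <- Biomarker
Each backdoor path contains an unconditioned collider, so every path is already blocked with the empty conditioning set:
  P1: blocked at collider Hospital (neither it nor any descendant is in the conditioning set).
  P2: blocked at collider Comorbidity (neither it nor any descendant is in the conditioning set).
  P3: blocked at collider Hospital (neither it nor any descendant is in the conditioning set).
  P4: blocked at collider Comorbidity (neither it nor any descendant is in the conditioning set).
  P5: blocked at collider Comorbidity (neither it nor any descendant is in the conditioning set).
The empty set is therefore the unique smallest valid set.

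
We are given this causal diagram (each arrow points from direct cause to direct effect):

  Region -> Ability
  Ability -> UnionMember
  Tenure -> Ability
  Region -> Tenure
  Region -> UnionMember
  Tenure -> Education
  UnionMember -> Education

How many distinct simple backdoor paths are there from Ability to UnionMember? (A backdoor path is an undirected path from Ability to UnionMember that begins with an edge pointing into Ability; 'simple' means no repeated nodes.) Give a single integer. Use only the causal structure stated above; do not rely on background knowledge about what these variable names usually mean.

A backdoor path from Ability to UnionMember is any simple undirected path whose first edge points into Ability (i.e. leaves Ability via a parent).
Parents of Ability: {Region, Tenure}.
Enumerating:
  P1: Ability <- Region -> Tenure -> Education <- UnionMember
  P2: Ability <- Region -> UnionMember
  P3: Ability <- Tenure <- Region -> UnionMember
  P4: Ability <- Tenure -> Education <- UnionMember
That exhausts the simple backdoor paths. Count: 4.

4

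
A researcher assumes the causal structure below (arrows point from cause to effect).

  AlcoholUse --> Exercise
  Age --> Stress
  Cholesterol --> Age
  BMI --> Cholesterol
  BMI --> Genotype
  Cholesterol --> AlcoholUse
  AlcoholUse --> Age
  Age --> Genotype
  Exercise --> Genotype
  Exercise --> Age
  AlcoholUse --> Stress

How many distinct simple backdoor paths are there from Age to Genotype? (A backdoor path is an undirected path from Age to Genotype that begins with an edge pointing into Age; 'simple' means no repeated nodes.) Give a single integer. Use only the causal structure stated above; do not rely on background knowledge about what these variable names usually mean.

6

A backdoor path from Age to Genotype is any simple undirected path whose first edge points into Age (i.e. leaves Age via a parent).
Parents of Age: {AlcoholUse, Cholesterol, Exercise}.
Enumerating:
  P1: Age <- Cholesterol <- BMI -> Genotype
  P2: Age <- Cholesterol -> AlcoholUse -> Exercise -> Genotype
  P3: Age <- AlcoholUse <- Cholesterol <- BMI -> Genotype
  P4: Age <- AlcoholUse -> Exercise -> Genotype
  P5: Age <- Exercise <- AlcoholUse <- Cholesterol <- BMI -> Genotype
  P6: Age <- Exercise -> Genotype
That exhausts the simple backdoor paths. Count: 6.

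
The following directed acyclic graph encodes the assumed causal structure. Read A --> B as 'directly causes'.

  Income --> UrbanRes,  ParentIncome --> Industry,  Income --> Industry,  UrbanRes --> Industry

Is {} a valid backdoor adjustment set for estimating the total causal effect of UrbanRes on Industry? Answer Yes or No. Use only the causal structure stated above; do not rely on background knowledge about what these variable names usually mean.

Backdoor paths from UrbanRes to Industry (paths whose first edge points into UrbanRes):
  P1: UrbanRes <- Income -> Industry
Condition 1 (no descendant of UrbanRes in the set): holds — descendants of UrbanRes are {Industry}; none are in {}.
Condition 2 (every backdoor path blocked by {}):
  P1: open — no interior node is in the conditioning set.
{} does not satisfy the backdoor criterion.

No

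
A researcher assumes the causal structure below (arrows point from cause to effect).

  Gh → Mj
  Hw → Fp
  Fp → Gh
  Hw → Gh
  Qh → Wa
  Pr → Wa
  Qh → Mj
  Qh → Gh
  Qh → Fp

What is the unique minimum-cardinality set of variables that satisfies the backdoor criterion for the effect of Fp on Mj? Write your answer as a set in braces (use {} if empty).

Variables eligible for adjustment (non-descendants of Fp, excluding Fp and Mj): {Hw, Pr, Qh, Wa}.
Backdoor paths from Fp to Mj:
  P1: Fp <- Hw -> Gh <- Qh -> Mj
  P2: Fp <- Hw -> Gh -> Mj
  P3: Fp <- Qh -> Gh -> Mj
  P4: Fp <- Qh -> Mj
The empty set is not sufficient: P2 (Fp <- Hw -> Gh -> Mj) has no collider blocking it and no conditioned non-collider, so it is open.
Try {Hw, Qh}:
  P1: blocked at fork node Hw ∈ conditioning set.
  P2: blocked at fork node Hw ∈ conditioning set.
  P3: blocked at fork node Qh ∈ conditioning set.
  P4: blocked at fork node Qh ∈ conditioning set.
{Hw, Qh} contains no descendant of Fp and blocks every backdoor path.
Every element of {Hw, Qh} is needed (dropping Hw leaves P2 open; dropping Qh leaves P3 open), so no proper subset is valid.
Among all size-2 subsets of the eligible variables, only {Hw, Qh} blocks every backdoor path, so it is the unique smallest valid adjustment set.

{Hw, Qh}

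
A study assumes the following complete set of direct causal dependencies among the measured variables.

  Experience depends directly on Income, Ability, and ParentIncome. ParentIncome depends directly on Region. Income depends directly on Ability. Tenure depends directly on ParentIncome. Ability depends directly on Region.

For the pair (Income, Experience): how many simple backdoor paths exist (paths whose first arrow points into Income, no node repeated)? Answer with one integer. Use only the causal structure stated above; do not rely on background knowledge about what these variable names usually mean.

A backdoor path from Income to Experience is any simple undirected path whose first edge points into Income (i.e. leaves Income via a parent).
Parents of Income: {Ability}.
Enumerating:
  P1: Income <- Ability <- Region -> ParentIncome -> Experience
  P2: Income <- Ability -> Experience
That exhausts the simple backdoor paths. Count: 2.

2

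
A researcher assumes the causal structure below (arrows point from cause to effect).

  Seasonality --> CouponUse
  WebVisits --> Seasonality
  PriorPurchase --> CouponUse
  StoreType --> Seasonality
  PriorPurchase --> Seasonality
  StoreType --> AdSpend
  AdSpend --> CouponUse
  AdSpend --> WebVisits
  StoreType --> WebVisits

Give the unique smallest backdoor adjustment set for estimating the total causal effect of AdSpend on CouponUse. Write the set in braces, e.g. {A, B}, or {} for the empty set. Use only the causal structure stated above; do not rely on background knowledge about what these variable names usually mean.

Variables eligible for adjustment (non-descendants of AdSpend, excluding AdSpend and CouponUse): {PriorPurchase, StoreType}.
Backdoor paths from AdSpend to CouponUse:
  P1: AdSpend <- StoreType -> WebVisits -> Seasonality <- PriorPurchase -> CouponUse
  P2: AdSpend <- StoreType -> WebVisits -> Seasonality -> CouponUse
  P3: AdSpend <- StoreType -> Seasonality <- PriorPurchase -> CouponUse
  P4: AdSpend <- StoreType -> Seasonality -> CouponUse
The empty set is not sufficient: P2 (AdSpend <- StoreType -> WebVisits -> Seasonality -> CouponUse) has no collider blocking it and no conditioned non-collider, so it is open.
Try {StoreType}:
  P1: blocked at fork node StoreType ∈ conditioning set.
  P2: blocked at fork node StoreType ∈ conditioning set.
  P3: blocked at fork node StoreType ∈ conditioning set.
  P4: blocked at fork node StoreType ∈ conditioning set.
{StoreType} contains no descendant of AdSpend and blocks every backdoor path.
No other singleton works — e.g. {PriorPurchase} leaves P2 open — so {StoreType} is the unique smallest valid adjustment set.

{StoreType}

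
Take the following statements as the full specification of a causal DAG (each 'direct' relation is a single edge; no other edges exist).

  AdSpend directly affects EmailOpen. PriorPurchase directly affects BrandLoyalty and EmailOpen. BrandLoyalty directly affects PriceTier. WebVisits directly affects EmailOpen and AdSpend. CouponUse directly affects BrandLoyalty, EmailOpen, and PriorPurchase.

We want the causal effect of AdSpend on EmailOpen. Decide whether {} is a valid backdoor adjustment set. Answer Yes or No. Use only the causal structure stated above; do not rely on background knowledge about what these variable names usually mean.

No

Backdoor paths from AdSpend to EmailOpen (paths whose first edge points into AdSpend):
  P1: AdSpend <- WebVisits -> EmailOpen
Condition 1 (no descendant of AdSpend in the set): holds — descendants of AdSpend are {EmailOpen}; none are in {}.
Condition 2 (every backdoor path blocked by {}):
  P1: open — no interior node is in the conditioning set.
{} does not satisfy the backdoor criterion.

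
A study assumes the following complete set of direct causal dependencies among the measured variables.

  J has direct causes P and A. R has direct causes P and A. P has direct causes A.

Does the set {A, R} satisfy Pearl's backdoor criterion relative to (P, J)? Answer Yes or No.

No

Backdoor paths from P to J (paths whose first edge points into P):
  P1: P <- A -> J
Condition 1 (no descendant of P in the set): FAILS — R is a descendant of P.
Condition 2 (every backdoor path blocked by {A, R}):
  P1: blocked at fork node A ∈ conditioning set.
{A, R} does not satisfy the backdoor criterion.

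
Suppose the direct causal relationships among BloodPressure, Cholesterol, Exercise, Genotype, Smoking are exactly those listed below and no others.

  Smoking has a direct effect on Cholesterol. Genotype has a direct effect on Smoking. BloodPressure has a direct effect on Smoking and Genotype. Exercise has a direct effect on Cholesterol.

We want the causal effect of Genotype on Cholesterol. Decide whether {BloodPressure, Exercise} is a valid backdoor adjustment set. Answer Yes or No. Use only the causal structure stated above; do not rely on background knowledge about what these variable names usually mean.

Backdoor paths from Genotype to Cholesterol (paths whose first edge points into Genotype):
  P1: Genotype <- BloodPressure -> Smoking -> Cholesterol
Condition 1 (no descendant of Genotype in the set): holds — descendants of Genotype are {Cholesterol, Smoking}; none are in {BloodPressure, Exercise}.
Condition 2 (every backdoor path blocked by {BloodPressure, Exercise}):
  P1: blocked at fork node BloodPressure ∈ conditioning set.
{BloodPressure, Exercise} satisfies the backdoor criterion.

Yes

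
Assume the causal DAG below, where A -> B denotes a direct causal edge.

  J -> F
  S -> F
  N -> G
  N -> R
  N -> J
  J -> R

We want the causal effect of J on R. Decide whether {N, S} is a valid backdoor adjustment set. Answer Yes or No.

Yes

Backdoor paths from J to R (paths whose first edge points into J):
  P1: J <- N -> R
Condition 1 (no descendant of J in the set): holds — descendants of J are {F, R}; none are in {N, S}.
Condition 2 (every backdoor path blocked by {N, S}):
  P1: blocked at fork node N ∈ conditioning set.
{N, S} satisfies the backdoor criterion.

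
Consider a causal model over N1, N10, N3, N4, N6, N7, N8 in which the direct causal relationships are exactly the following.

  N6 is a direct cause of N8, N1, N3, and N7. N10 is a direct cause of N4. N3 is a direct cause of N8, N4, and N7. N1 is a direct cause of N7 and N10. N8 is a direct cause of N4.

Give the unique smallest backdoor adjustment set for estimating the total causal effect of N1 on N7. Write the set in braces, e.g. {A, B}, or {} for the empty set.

{N6}

Variables eligible for adjustment (non-descendants of N1, excluding N1 and N7): {N3, N6, N8}.
Backdoor paths from N1 to N7:
  P1: N1 <- N6 -> N3 -> N7
  P2: N1 <- N6 -> N8 <- N3 -> N7
  P3: N1 <- N6 -> N8 -> N4 <- N3 -> N7
  P4: N1 <- N6 -> N7
The empty set is not sufficient: P1 (N1 <- N6 -> N3 -> N7) has no collider blocking it and no conditioned non-collider, so it is open.
Try {N6}:
  P1: blocked at fork node N6 ∈ conditioning set.
  P2: blocked at fork node N6 ∈ conditioning set.
  P3: blocked at fork node N6 ∈ conditioning set.
  P4: blocked at fork node N6 ∈ conditioning set.
{N6} contains no descendant of N1 and blocks every backdoor path.
No other singleton works — e.g. {N3} leaves P4 open — so {N6} is the unique smallest valid adjustment set.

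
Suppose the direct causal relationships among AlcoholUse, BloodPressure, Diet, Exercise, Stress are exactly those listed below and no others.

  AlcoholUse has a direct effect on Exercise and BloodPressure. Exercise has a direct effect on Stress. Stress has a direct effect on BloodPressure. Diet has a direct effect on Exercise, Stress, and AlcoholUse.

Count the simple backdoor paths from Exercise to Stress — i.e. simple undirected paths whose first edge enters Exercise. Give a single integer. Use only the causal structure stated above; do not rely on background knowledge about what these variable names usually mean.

A backdoor path from Exercise to Stress is any simple undirected path whose first edge points into Exercise (i.e. leaves Exercise via a parent).
Parents of Exercise: {AlcoholUse, Diet}.
Enumerating:
  P1: Exercise <- Diet -> AlcoholUse -> BloodPressure <- Stress
  P2: Exercise <- Diet -> Stress
  P3: Exercise <- AlcoholUse <- Diet -> Stress
  P4: Exercise <- AlcoholUse -> BloodPressure <- Stress
That exhausts the simple backdoor paths. Count: 4.

4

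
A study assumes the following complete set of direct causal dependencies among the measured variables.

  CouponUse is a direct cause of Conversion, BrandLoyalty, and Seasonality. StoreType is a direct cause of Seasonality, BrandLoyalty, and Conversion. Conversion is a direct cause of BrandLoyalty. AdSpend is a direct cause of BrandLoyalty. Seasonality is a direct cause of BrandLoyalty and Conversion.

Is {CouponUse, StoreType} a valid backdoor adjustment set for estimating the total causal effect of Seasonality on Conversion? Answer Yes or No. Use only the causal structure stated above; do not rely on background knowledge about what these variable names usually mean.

Backdoor paths from Seasonality to Conversion (paths whose first edge points into Seasonality):
  P1: Seasonality <- CouponUse -> Conversion
  P2: Seasonality <- CouponUse -> BrandLoyalty <- StoreType -> Conversion
  P3: Seasonality <- CouponUse -> BrandLoyalty <- Conversion
  P4: Seasonality <- StoreType -> Conversion
  P5: Seasonality <- StoreType -> BrandLoyalty <- CouponUse -> Conversion
  P6: Seasonality <- StoreType -> BrandLoyalty <- Conversion
Condition 1 (no descendant of Seasonality in the set): holds — descendants of Seasonality are {BrandLoyalty, Conversion}; none are in {CouponUse, StoreType}.
Condition 2 (every backdoor path blocked by {CouponUse, StoreType}):
  P1: blocked at fork node CouponUse ∈ conditioning set.
  P2: blocked at fork node CouponUse ∈ conditioning set.
  P3: blocked at fork node CouponUse ∈ conditioning set.
  P4: blocked at fork node StoreType ∈ conditioning set.
  P5: blocked at fork node StoreType ∈ conditioning set.
  P6: blocked at fork node StoreType ∈ conditioning set.
{CouponUse, StoreType} satisfies the backdoor criterion.

Yes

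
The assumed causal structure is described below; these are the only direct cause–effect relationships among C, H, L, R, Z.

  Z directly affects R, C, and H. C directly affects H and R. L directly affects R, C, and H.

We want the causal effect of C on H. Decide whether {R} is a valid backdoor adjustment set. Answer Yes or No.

No

Backdoor paths from C to H (paths whose first edge points into C):
  P1: C <- L -> R <- Z -> H
  P2: C <- L -> H
  P3: C <- Z -> R <- L -> H
  P4: C <- Z -> H
Condition 1 (no descendant of C in the set): FAILS — R is a descendant of C.
Condition 2 (every backdoor path blocked by {R}):
  P1: open — collider(s) R are conditioned on (or have a conditioned descendant) and no non-collider on the path is in the set.
  P2: open — no interior node is in the conditioning set.
  P3: open — collider(s) R are conditioned on (or have a conditioned descendant) and no non-collider on the path is in the set.
  P4: open — no interior node is in the conditioning set.
{R} does not satisfy the backdoor criterion.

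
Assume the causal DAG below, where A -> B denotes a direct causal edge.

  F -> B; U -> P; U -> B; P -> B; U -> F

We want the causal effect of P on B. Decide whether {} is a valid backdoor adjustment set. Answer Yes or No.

No

Backdoor paths from P to B (paths whose first edge points into P):
  P1: P <- U -> F -> B
  P2: P <- U -> B
Condition 1 (no descendant of P in the set): holds — descendants of P are {B}; none are in {}.
Condition 2 (every backdoor path blocked by {}):
  P1: open — no interior node is in the conditioning set.
  P2: open — no interior node is in the conditioning set.
{} does not satisfy the backdoor criterion.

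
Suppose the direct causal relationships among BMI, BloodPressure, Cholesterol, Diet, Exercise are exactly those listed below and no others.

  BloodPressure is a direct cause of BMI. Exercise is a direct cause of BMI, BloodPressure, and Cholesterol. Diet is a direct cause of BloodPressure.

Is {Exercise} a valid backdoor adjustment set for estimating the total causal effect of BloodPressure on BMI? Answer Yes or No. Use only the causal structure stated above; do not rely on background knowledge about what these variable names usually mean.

Yes

Backdoor paths from BloodPressure to BMI (paths whose first edge points into BloodPressure):
  P1: BloodPressure <- Exercise -> BMI
Condition 1 (no descendant of BloodPressure in the set): holds — descendants of BloodPressure are {BMI}; none are in {Exercise}.
Condition 2 (every backdoor path blocked by {Exercise}):
  P1: blocked at fork node Exercise ∈ conditioning set.
{Exercise} satisfies the backdoor criterion.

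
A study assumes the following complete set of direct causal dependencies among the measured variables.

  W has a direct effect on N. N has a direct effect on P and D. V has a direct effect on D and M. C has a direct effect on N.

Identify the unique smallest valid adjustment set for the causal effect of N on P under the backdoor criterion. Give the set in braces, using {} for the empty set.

Variables eligible for adjustment (non-descendants of N, excluding N and P): {C, M, V, W}.
Backdoor paths from N to P:
  (none)
With no backdoor paths the empty set already satisfies the criterion, and it is trivially minimal.

{}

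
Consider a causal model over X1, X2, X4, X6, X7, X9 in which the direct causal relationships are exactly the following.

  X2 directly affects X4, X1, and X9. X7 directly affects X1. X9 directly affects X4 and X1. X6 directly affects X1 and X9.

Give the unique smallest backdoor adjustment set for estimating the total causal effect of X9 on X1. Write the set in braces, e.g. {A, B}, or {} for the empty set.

Variables eligible for adjustment (non-descendants of X9, excluding X9 and X1): {X2, X6, X7}.
Backdoor paths from X9 to X1:
  P1: X9 <- X6 -> X1
  P2: X9 <- X2 -> X1
The empty set is not sufficient: P1 (X9 <- X6 -> X1) has no collider blocking it and no conditioned non-collider, so it is open.
Try {X2, X6}:
  P1: blocked at fork node X6 ∈ conditioning set.
  P2: blocked at fork node X2 ∈ conditioning set.
{X2, X6} contains no descendant of X9 and blocks every backdoor path.
Every element of {X2, X6} is needed (dropping X2 leaves P2 open; dropping X6 leaves P1 open), so no proper subset is valid.
Among all size-2 subsets of the eligible variables, only {X2, X6} blocks every backdoor path, so it is the unique smallest valid adjustment set.

{X2, X6}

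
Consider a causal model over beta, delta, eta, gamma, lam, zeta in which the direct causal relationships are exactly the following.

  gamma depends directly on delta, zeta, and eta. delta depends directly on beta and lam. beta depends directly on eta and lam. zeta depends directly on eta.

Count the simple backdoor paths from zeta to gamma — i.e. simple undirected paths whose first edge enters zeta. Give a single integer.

3

A backdoor path from zeta to gamma is any simple undirected path whose first edge points into zeta (i.e. leaves zeta via a parent).
Parents of zeta: {eta}.
Enumerating:
  P1: zeta <- eta -> beta <- lam -> delta -> gamma
  P2: zeta <- eta -> beta -> delta -> gamma
  P3: zeta <- eta -> gamma
That exhausts the simple backdoor paths. Count: 3.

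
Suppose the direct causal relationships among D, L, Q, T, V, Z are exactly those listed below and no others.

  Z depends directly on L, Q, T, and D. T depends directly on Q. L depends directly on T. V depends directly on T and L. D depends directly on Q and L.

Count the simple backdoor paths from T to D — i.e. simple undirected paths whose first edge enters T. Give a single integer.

3

A backdoor path from T to D is any simple undirected path whose first edge points into T (i.e. leaves T via a parent).
Parents of T: {Q}.
Enumerating:
  P1: T <- Q -> D
  P2: T <- Q -> Z <- L -> D
  P3: T <- Q -> Z <- D
That exhausts the simple backdoor paths. Count: 3.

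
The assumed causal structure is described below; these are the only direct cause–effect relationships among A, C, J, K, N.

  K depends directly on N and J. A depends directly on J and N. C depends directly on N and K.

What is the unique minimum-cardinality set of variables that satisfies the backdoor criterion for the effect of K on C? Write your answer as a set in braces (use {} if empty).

Variables eligible for adjustment (non-descendants of K, excluding K and C): {A, J, N}.
Backdoor paths from K to C:
  P1: K <- N -> C
  P2: K <- J -> A <- N -> C
The empty set is not sufficient: P1 (K <- N -> C) has no collider blocking it and no conditioned non-collider, so it is open.
Try {N}:
  P1: blocked at fork node N ∈ conditioning set.
  P2: blocked at collider A (neither it nor any descendant is in the conditioning set).
{N} contains no descendant of K and blocks every backdoor path.
No other singleton works — e.g. {J} leaves P1 open — so {N} is the unique smallest valid adjustment set.

{N}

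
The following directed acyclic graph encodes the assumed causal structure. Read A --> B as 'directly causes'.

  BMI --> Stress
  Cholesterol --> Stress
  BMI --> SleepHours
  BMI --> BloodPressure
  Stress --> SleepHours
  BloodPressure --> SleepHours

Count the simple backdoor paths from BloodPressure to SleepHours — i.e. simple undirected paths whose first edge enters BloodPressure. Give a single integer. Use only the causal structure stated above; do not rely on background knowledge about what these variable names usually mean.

2

A backdoor path from BloodPressure to SleepHours is any simple undirected path whose first edge points into BloodPressure (i.e. leaves BloodPressure via a parent).
Parents of BloodPressure: {BMI}.
Enumerating:
  P1: BloodPressure <- BMI -> Stress -> SleepHours
  P2: BloodPressure <- BMI -> SleepHours
That exhausts the simple backdoor paths. Count: 2.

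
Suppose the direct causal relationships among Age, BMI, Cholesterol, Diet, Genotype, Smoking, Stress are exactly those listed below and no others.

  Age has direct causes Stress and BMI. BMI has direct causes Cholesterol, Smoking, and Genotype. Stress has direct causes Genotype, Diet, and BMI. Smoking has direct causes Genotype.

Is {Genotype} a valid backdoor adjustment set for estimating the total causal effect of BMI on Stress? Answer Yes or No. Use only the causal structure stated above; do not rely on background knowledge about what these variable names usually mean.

Yes

Backdoor paths from BMI to Stress (paths whose first edge points into BMI):
  P1: BMI <- Genotype -> Stress
  P2: BMI <- Smoking <- Genotype -> Stress
Condition 1 (no descendant of BMI in the set): holds — descendants of BMI are {Age, Stress}; none are in {Genotype}.
Condition 2 (every backdoor path blocked by {Genotype}):
  P1: blocked at fork node Genotype ∈ conditioning set.
  P2: blocked at fork node Genotype ∈ conditioning set.
{Genotype} satisfies the backdoor criterion.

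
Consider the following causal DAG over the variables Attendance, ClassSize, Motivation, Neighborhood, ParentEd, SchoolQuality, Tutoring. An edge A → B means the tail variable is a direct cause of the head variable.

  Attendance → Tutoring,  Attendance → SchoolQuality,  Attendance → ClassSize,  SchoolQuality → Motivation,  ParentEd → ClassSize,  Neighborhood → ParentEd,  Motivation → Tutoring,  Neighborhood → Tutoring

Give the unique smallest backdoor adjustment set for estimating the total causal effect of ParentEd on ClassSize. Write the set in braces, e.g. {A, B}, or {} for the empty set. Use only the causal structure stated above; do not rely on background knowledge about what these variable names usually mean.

{}

Variables eligible for adjustment (non-descendants of ParentEd, excluding ParentEd and ClassSize): {Attendance, Motivation, Neighborhood, SchoolQuality, Tutoring}.
Backdoor paths from ParentEd to ClassSize:
  P1: ParentEd <- Neighborhood -> Tutoring <- Attendance -> ClassSize
  P2: ParentEd <- Neighborhood -> Tutoring <- Motivation <- SchoolQuality <- Attendance -> ClassSize
Each backdoor path contains an unconditioned collider, so every path is already blocked with the empty conditioning set:
  P1: blocked at collider Tutoring (neither it nor any descendant is in the conditioning set).
  P2: blocked at collider Tutoring (neither it nor any descendant is in the conditioning set).
The empty set is therefore the unique smallest valid set.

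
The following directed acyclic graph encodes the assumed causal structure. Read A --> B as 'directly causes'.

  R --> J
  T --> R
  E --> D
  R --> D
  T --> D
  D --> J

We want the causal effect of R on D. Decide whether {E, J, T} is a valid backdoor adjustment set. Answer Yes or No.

Backdoor paths from R to D (paths whose first edge points into R):
  P1: R <- T -> D
Condition 1 (no descendant of R in the set): FAILS — J is a descendant of R.
Condition 2 (every backdoor path blocked by {E, J, T}):
  P1: blocked at fork node T ∈ conditioning set.
{E, J, T} does not satisfy the backdoor criterion.

No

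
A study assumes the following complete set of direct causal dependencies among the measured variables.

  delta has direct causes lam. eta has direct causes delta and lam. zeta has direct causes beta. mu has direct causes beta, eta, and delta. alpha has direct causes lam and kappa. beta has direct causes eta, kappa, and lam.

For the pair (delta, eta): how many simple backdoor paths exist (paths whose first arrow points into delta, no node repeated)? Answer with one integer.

A backdoor path from delta to eta is any simple undirected path whose first edge points into delta (i.e. leaves delta via a parent).
Parents of delta: {lam}.
Enumerating:
  P1: delta <- lam -> eta
  P2: delta <- lam -> beta <- eta
  P3: delta <- lam -> beta -> mu <- eta
  P4: delta <- lam -> alpha <- kappa -> beta <- eta
  P5: delta <- lam -> alpha <- kappa -> beta -> mu <- eta
That exhausts the simple backdoor paths. Count: 5.

5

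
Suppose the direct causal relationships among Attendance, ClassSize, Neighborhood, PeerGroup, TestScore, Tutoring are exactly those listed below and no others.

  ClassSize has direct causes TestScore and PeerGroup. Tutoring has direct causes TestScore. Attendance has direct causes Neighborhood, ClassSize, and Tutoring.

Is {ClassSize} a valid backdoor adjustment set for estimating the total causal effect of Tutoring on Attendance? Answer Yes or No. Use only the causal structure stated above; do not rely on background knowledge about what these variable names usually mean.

Backdoor paths from Tutoring to Attendance (paths whose first edge points into Tutoring):
  P1: Tutoring <- TestScore -> ClassSize -> Attendance
Condition 1 (no descendant of Tutoring in the set): holds — descendants of Tutoring are {Attendance}; none are in {ClassSize}.
Condition 2 (every backdoor path blocked by {ClassSize}):
  P1: blocked at chain node ClassSize ∈ conditioning set.
{ClassSize} satisfies the backdoor criterion.

Yes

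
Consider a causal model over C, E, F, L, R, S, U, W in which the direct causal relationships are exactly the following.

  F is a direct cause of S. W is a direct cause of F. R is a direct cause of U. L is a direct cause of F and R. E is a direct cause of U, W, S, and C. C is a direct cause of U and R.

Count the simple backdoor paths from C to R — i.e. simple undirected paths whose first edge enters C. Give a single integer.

3

A backdoor path from C to R is any simple undirected path whose first edge points into C (i.e. leaves C via a parent).
Parents of C: {E}.
Enumerating:
  P1: C <- E -> W -> F <- L -> R
  P2: C <- E -> S <- F <- L -> R
  P3: C <- E -> U <- R
That exhausts the simple backdoor paths. Count: 3.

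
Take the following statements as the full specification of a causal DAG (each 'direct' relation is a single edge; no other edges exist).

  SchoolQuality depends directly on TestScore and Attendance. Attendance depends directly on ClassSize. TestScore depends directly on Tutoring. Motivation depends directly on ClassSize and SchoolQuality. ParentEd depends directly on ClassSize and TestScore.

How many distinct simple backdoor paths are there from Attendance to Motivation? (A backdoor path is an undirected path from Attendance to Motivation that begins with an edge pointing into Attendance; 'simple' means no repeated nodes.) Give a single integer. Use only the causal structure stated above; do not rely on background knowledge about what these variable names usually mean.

2

A backdoor path from Attendance to Motivation is any simple undirected path whose first edge points into Attendance (i.e. leaves Attendance via a parent).
Parents of Attendance: {ClassSize}.
Enumerating:
  P1: Attendance <- ClassSize -> ParentEd <- TestScore -> SchoolQuality -> Motivation
  P2: Attendance <- ClassSize -> Motivation
That exhausts the simple backdoor paths. Count: 2.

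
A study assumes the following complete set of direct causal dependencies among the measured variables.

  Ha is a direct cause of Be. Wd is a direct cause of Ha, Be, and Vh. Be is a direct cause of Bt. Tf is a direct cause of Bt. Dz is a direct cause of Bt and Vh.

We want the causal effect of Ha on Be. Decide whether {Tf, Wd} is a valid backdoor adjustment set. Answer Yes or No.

Backdoor paths from Ha to Be (paths whose first edge points into Ha):
  P1: Ha <- Wd -> Be
  P2: Ha <- Wd -> Vh <- Dz -> Bt <- Be
Condition 1 (no descendant of Ha in the set): holds — descendants of Ha are {Be, Bt}; none are in {Tf, Wd}.
Condition 2 (every backdoor path blocked by {Tf, Wd}):
  P1: blocked at fork node Wd ∈ conditioning set.
  P2: blocked at fork node Wd ∈ conditioning set.
{Tf, Wd} satisfies the backdoor criterion.

Yes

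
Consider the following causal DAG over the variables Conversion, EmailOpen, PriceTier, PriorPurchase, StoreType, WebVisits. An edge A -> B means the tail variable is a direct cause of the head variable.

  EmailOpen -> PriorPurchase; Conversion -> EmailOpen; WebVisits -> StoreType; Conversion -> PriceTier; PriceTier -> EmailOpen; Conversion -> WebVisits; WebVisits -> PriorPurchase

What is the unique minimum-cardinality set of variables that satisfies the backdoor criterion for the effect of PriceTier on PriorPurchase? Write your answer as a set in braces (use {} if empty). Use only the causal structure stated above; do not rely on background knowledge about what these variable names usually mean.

Variables eligible for adjustment (non-descendants of PriceTier, excluding PriceTier and PriorPurchase): {Conversion, StoreType, WebVisits}.
Backdoor paths from PriceTier to PriorPurchase:
  P1: PriceTier <- Conversion -> WebVisits -> PriorPurchase
  P2: PriceTier <- Conversion -> EmailOpen -> PriorPurchase
The empty set is not sufficient: P1 (PriceTier <- Conversion -> WebVisits -> PriorPurchase) has no collider blocking it and no conditioned non-collider, so it is open.
Try {Conversion}:
  P1: blocked at fork node Conversion ∈ conditioning set.
  P2: blocked at fork node Conversion ∈ conditioning set.
{Conversion} contains no descendant of PriceTier and blocks every backdoor path.
No other singleton works — e.g. {WebVisits} leaves P2 open — so {Conversion} is the unique smallest valid adjustment set.

{Conversion}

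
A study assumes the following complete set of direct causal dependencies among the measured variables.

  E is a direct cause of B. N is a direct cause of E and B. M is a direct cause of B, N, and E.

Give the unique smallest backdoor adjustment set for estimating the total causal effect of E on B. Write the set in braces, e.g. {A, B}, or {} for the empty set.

Variables eligible for adjustment (non-descendants of E, excluding E and B): {M, N}.
Backdoor paths from E to B:
  P1: E <- M -> N -> B
  P2: E <- M -> B
  P3: E <- N <- M -> B
  P4: E <- N -> B
The empty set is not sufficient: P1 (E <- M -> N -> B) has no collider blocking it and no conditioned non-collider, so it is open.
Try {M, N}:
  P1: blocked at fork node M ∈ conditioning set.
  P2: blocked at fork node M ∈ conditioning set.
  P3: blocked at chain node N ∈ conditioning set.
  P4: blocked at fork node N ∈ conditioning set.
{M, N} contains no descendant of E and blocks every backdoor path.
Every element of {M, N} is needed (dropping M leaves P2 open; dropping N leaves P4 open), so no proper subset is valid.
Among all size-2 subsets of the eligible variables, only {M, N} blocks every backdoor path, so it is the unique smallest valid adjustment set.

{M, N}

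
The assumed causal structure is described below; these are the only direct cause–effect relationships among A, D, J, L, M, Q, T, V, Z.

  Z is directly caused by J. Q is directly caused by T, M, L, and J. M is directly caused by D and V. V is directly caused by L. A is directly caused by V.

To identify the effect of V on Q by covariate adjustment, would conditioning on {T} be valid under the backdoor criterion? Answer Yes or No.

Backdoor paths from V to Q (paths whose first edge points into V):
  P1: V <- L -> Q
Condition 1 (no descendant of V in the set): holds — descendants of V are {A, M, Q}; none are in {T}.
Condition 2 (every backdoor path blocked by {T}):
  P1: open — no interior node is in the conditioning set.
{T} does not satisfy the backdoor criterion.

No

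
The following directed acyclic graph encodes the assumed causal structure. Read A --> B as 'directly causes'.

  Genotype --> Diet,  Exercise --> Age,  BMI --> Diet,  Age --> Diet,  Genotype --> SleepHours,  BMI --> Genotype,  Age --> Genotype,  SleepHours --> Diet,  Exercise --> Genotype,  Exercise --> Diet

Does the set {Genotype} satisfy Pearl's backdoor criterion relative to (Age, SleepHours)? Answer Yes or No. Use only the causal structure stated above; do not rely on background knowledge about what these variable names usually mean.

Backdoor paths from Age to SleepHours (paths whose first edge points into Age):
  P1: Age <- Exercise -> Genotype <- BMI -> Diet <- SleepHours
  P2: Age <- Exercise -> Genotype -> SleepHours
  P3: Age <- Exercise -> Genotype -> Diet <- SleepHours
  P4: Age <- Exercise -> Diet <- BMI -> Genotype -> SleepHours
  P5: Age <- Exercise -> Diet <- Genotype -> SleepHours
  P6: Age <- Exercise -> Diet <- SleepHours
Condition 1 (no descendant of Age in the set): FAILS — Genotype is a descendant of Age.
Condition 2 (every backdoor path blocked by {Genotype}):
  P1: blocked at collider Diet (neither it nor any descendant is in the conditioning set).
  P2: blocked at chain node Genotype ∈ conditioning set.
  P3: blocked at chain node Genotype ∈ conditioning set.
  P4: blocked at collider Diet (neither it nor any descendant is in the conditioning set).
  P5: blocked at collider Diet (neither it nor any descendant is in the conditioning set).
  P6: blocked at collider Diet (neither it nor any descendant is in the conditioning set).
{Genotype} does not satisfy the backdoor criterion.

No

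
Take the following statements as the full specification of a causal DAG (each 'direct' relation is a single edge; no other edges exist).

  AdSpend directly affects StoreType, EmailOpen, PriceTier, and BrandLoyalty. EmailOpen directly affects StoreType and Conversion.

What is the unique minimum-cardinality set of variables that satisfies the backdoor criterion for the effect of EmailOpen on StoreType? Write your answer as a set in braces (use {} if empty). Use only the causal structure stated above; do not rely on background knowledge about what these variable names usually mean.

{AdSpend}

Variables eligible for adjustment (non-descendants of EmailOpen, excluding EmailOpen and StoreType): {AdSpend, BrandLoyalty, PriceTier}.
Backdoor paths from EmailOpen to StoreType:
  P1: EmailOpen <- AdSpend -> StoreType
The empty set is not sufficient: P1 (EmailOpen <- AdSpend -> StoreType) has no collider blocking it and no conditioned non-collider, so it is open.
Try {AdSpend}:
  P1: blocked at fork node AdSpend ∈ conditioning set.
{AdSpend} contains no descendant of EmailOpen and blocks every backdoor path.
No other singleton works — e.g. {BrandLoyalty} leaves P1 open — so {AdSpend} is the unique smallest valid adjustment set.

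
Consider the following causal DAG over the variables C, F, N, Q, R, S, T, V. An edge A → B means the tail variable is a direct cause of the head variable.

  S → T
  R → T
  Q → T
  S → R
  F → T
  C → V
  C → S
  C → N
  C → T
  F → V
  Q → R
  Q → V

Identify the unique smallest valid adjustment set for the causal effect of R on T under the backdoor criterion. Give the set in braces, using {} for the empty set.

Variables eligible for adjustment (non-descendants of R, excluding R and T): {C, F, N, Q, S, V}.
Backdoor paths from R to T:
  P1: R <- Q -> T
  P2: R <- Q -> V <- F -> T
  P3: R <- Q -> V <- C -> S -> T
  P4: R <- Q -> V <- C -> T
  P5: R <- S <- C -> T
  P6: R <- S <- C -> V <- F -> T
  P7: R <- S <- C -> V <- Q -> T
  P8: R <- S -> T
The empty set is not sufficient: P1 (R <- Q -> T) has no collider blocking it and no conditioned non-collider, so it is open.
Try {Q, S}:
  P1: blocked at fork node Q ∈ conditioning set.
  P2: blocked at fork node Q ∈ conditioning set.
  P3: blocked at fork node Q ∈ conditioning set.
  P4: blocked at fork node Q ∈ conditioning set.
  P5: blocked at chain node S ∈ conditioning set.
  P6: blocked at chain node S ∈ conditioning set.
  P7: blocked at chain node S ∈ conditioning set.
  P8: blocked at fork node S ∈ conditioning set.
{Q, S} contains no descendant of R and blocks every backdoor path.
Every element of {Q, S} is needed (dropping Q leaves P1 open; dropping S leaves P5 open), so no proper subset is valid.
Among all size-2 subsets of the eligible variables, only {Q, S} blocks every backdoor path, so it is the unique smallest valid adjustment set.

{Q, S}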